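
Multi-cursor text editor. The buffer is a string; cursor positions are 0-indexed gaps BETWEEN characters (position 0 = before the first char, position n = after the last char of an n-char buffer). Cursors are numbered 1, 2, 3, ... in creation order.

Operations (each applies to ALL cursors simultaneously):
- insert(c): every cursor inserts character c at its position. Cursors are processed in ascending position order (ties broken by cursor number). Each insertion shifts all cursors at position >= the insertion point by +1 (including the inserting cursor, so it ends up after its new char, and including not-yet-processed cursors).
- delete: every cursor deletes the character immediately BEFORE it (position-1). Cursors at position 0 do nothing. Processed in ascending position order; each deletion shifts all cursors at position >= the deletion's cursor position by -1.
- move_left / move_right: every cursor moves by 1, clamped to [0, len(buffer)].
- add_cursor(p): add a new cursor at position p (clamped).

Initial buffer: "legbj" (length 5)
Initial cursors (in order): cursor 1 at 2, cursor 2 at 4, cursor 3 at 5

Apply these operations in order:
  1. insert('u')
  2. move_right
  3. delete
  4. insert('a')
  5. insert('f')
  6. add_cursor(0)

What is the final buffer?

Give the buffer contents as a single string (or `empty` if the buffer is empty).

Answer: leuafbuaaff

Derivation:
After op 1 (insert('u')): buffer="leugbuju" (len 8), cursors c1@3 c2@6 c3@8, authorship ..1..2.3
After op 2 (move_right): buffer="leugbuju" (len 8), cursors c1@4 c2@7 c3@8, authorship ..1..2.3
After op 3 (delete): buffer="leubu" (len 5), cursors c1@3 c2@5 c3@5, authorship ..1.2
After op 4 (insert('a')): buffer="leuabuaa" (len 8), cursors c1@4 c2@8 c3@8, authorship ..11.223
After op 5 (insert('f')): buffer="leuafbuaaff" (len 11), cursors c1@5 c2@11 c3@11, authorship ..111.22323
After op 6 (add_cursor(0)): buffer="leuafbuaaff" (len 11), cursors c4@0 c1@5 c2@11 c3@11, authorship ..111.22323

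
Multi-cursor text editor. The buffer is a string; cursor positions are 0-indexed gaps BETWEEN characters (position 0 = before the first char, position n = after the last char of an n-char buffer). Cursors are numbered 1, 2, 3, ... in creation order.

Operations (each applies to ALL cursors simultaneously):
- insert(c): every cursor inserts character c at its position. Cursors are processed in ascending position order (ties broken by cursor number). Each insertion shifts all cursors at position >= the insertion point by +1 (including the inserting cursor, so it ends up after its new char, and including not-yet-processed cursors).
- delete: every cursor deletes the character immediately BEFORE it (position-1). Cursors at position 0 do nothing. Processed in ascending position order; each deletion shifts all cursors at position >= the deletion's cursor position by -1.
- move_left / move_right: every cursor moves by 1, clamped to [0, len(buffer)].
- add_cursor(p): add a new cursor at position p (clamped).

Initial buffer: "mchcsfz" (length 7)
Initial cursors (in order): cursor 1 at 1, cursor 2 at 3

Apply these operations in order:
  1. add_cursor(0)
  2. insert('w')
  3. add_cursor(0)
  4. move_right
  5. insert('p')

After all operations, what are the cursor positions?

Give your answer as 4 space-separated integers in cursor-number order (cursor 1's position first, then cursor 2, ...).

After op 1 (add_cursor(0)): buffer="mchcsfz" (len 7), cursors c3@0 c1@1 c2@3, authorship .......
After op 2 (insert('w')): buffer="wmwchwcsfz" (len 10), cursors c3@1 c1@3 c2@6, authorship 3.1..2....
After op 3 (add_cursor(0)): buffer="wmwchwcsfz" (len 10), cursors c4@0 c3@1 c1@3 c2@6, authorship 3.1..2....
After op 4 (move_right): buffer="wmwchwcsfz" (len 10), cursors c4@1 c3@2 c1@4 c2@7, authorship 3.1..2....
After op 5 (insert('p')): buffer="wpmpwcphwcpsfz" (len 14), cursors c4@2 c3@4 c1@7 c2@11, authorship 34.31.1.2.2...

Answer: 7 11 4 2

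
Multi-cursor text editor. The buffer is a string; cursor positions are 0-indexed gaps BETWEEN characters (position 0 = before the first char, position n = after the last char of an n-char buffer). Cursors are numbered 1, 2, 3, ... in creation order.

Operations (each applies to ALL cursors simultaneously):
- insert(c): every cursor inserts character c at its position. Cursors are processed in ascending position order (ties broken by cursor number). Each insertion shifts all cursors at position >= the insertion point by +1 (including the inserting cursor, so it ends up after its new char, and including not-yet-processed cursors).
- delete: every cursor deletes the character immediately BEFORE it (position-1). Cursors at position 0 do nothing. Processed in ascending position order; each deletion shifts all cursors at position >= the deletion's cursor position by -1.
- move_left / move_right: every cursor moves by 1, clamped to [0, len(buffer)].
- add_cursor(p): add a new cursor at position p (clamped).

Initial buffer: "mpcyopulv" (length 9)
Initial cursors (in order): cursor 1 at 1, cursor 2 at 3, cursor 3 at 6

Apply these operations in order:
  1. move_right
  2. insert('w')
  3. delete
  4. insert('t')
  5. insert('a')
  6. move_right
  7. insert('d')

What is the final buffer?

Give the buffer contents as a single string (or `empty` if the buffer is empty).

After op 1 (move_right): buffer="mpcyopulv" (len 9), cursors c1@2 c2@4 c3@7, authorship .........
After op 2 (insert('w')): buffer="mpwcywopuwlv" (len 12), cursors c1@3 c2@6 c3@10, authorship ..1..2...3..
After op 3 (delete): buffer="mpcyopulv" (len 9), cursors c1@2 c2@4 c3@7, authorship .........
After op 4 (insert('t')): buffer="mptcytoputlv" (len 12), cursors c1@3 c2@6 c3@10, authorship ..1..2...3..
After op 5 (insert('a')): buffer="mptacytaoputalv" (len 15), cursors c1@4 c2@8 c3@13, authorship ..11..22...33..
After op 6 (move_right): buffer="mptacytaoputalv" (len 15), cursors c1@5 c2@9 c3@14, authorship ..11..22...33..
After op 7 (insert('d')): buffer="mptacdytaodputaldv" (len 18), cursors c1@6 c2@11 c3@17, authorship ..11.1.22.2..33.3.

Answer: mptacdytaodputaldv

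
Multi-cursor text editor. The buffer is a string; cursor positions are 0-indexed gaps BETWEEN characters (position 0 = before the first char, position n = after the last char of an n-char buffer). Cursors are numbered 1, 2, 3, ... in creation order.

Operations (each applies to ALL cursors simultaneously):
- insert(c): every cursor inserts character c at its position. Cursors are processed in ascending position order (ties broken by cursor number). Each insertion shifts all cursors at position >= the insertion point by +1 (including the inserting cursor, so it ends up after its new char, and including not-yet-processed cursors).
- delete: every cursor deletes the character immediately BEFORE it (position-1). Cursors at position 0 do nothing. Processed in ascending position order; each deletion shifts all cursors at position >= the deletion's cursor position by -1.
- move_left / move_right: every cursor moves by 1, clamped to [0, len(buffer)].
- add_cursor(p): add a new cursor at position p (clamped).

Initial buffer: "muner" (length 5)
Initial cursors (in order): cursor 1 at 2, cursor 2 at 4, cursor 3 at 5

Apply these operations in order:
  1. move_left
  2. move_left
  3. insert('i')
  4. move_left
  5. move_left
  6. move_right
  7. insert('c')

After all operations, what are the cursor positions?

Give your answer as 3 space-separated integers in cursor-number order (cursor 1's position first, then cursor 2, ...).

After op 1 (move_left): buffer="muner" (len 5), cursors c1@1 c2@3 c3@4, authorship .....
After op 2 (move_left): buffer="muner" (len 5), cursors c1@0 c2@2 c3@3, authorship .....
After op 3 (insert('i')): buffer="imuinier" (len 8), cursors c1@1 c2@4 c3@6, authorship 1..2.3..
After op 4 (move_left): buffer="imuinier" (len 8), cursors c1@0 c2@3 c3@5, authorship 1..2.3..
After op 5 (move_left): buffer="imuinier" (len 8), cursors c1@0 c2@2 c3@4, authorship 1..2.3..
After op 6 (move_right): buffer="imuinier" (len 8), cursors c1@1 c2@3 c3@5, authorship 1..2.3..
After op 7 (insert('c')): buffer="icmucincier" (len 11), cursors c1@2 c2@5 c3@8, authorship 11..22.33..

Answer: 2 5 8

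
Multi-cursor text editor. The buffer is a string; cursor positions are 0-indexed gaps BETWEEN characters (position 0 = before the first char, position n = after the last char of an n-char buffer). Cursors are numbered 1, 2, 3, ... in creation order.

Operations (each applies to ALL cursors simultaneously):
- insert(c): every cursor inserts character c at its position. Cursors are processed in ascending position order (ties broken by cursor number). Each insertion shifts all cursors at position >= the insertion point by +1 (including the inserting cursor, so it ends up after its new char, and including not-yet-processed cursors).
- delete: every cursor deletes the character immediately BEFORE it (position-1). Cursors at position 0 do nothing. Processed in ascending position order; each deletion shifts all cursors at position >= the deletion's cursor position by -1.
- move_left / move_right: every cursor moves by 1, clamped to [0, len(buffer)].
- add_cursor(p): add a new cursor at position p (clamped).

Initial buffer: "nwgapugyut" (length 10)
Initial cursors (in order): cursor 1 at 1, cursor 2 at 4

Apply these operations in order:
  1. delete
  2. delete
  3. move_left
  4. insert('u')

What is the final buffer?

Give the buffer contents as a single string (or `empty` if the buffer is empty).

Answer: uuwpugyut

Derivation:
After op 1 (delete): buffer="wgpugyut" (len 8), cursors c1@0 c2@2, authorship ........
After op 2 (delete): buffer="wpugyut" (len 7), cursors c1@0 c2@1, authorship .......
After op 3 (move_left): buffer="wpugyut" (len 7), cursors c1@0 c2@0, authorship .......
After op 4 (insert('u')): buffer="uuwpugyut" (len 9), cursors c1@2 c2@2, authorship 12.......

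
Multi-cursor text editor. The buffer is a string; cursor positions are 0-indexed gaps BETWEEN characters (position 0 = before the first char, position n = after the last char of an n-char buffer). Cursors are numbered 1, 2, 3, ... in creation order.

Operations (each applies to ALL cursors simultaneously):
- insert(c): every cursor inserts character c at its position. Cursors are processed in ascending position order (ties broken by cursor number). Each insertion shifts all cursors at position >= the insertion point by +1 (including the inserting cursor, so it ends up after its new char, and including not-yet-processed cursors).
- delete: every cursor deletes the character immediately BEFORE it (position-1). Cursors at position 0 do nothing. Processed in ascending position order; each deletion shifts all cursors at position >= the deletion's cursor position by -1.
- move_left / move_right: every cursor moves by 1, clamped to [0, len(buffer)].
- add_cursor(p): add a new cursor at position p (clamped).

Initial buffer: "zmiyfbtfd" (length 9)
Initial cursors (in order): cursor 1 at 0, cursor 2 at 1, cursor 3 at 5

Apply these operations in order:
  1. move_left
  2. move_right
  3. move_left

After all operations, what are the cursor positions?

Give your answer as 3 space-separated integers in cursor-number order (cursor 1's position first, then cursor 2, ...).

After op 1 (move_left): buffer="zmiyfbtfd" (len 9), cursors c1@0 c2@0 c3@4, authorship .........
After op 2 (move_right): buffer="zmiyfbtfd" (len 9), cursors c1@1 c2@1 c3@5, authorship .........
After op 3 (move_left): buffer="zmiyfbtfd" (len 9), cursors c1@0 c2@0 c3@4, authorship .........

Answer: 0 0 4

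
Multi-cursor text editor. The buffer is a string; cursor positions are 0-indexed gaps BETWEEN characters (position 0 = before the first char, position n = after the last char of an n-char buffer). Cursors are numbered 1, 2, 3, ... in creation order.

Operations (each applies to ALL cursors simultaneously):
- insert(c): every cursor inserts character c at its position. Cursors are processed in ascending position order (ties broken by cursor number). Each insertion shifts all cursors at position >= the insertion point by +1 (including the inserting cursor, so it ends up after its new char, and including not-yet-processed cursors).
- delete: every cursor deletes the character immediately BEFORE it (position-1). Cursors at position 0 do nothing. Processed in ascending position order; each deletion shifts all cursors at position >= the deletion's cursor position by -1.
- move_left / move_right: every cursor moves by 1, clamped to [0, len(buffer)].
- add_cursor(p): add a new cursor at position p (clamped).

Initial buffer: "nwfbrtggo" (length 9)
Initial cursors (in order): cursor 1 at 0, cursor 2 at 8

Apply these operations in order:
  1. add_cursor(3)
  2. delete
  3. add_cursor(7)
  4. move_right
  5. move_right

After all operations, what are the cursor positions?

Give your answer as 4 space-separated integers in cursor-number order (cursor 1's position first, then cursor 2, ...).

Answer: 2 7 4 7

Derivation:
After op 1 (add_cursor(3)): buffer="nwfbrtggo" (len 9), cursors c1@0 c3@3 c2@8, authorship .........
After op 2 (delete): buffer="nwbrtgo" (len 7), cursors c1@0 c3@2 c2@6, authorship .......
After op 3 (add_cursor(7)): buffer="nwbrtgo" (len 7), cursors c1@0 c3@2 c2@6 c4@7, authorship .......
After op 4 (move_right): buffer="nwbrtgo" (len 7), cursors c1@1 c3@3 c2@7 c4@7, authorship .......
After op 5 (move_right): buffer="nwbrtgo" (len 7), cursors c1@2 c3@4 c2@7 c4@7, authorship .......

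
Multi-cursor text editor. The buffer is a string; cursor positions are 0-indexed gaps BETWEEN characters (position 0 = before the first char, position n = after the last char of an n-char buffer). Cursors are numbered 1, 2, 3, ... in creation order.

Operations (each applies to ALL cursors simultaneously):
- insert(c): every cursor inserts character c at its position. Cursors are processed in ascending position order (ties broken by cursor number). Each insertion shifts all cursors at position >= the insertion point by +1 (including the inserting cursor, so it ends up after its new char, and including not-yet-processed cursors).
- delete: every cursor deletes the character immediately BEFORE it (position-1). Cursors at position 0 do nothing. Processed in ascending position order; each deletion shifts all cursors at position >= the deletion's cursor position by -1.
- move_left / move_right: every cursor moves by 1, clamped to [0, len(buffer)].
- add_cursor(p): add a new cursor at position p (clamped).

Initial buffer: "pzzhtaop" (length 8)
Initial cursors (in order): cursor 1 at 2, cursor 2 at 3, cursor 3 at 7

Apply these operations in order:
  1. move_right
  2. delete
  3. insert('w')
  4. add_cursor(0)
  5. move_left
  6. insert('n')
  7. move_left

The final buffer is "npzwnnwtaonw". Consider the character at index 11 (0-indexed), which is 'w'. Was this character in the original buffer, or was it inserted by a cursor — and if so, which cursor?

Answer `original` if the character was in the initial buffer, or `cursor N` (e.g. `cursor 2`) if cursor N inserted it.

Answer: cursor 3

Derivation:
After op 1 (move_right): buffer="pzzhtaop" (len 8), cursors c1@3 c2@4 c3@8, authorship ........
After op 2 (delete): buffer="pztao" (len 5), cursors c1@2 c2@2 c3@5, authorship .....
After op 3 (insert('w')): buffer="pzwwtaow" (len 8), cursors c1@4 c2@4 c3@8, authorship ..12...3
After op 4 (add_cursor(0)): buffer="pzwwtaow" (len 8), cursors c4@0 c1@4 c2@4 c3@8, authorship ..12...3
After op 5 (move_left): buffer="pzwwtaow" (len 8), cursors c4@0 c1@3 c2@3 c3@7, authorship ..12...3
After op 6 (insert('n')): buffer="npzwnnwtaonw" (len 12), cursors c4@1 c1@6 c2@6 c3@11, authorship 4..1122...33
After op 7 (move_left): buffer="npzwnnwtaonw" (len 12), cursors c4@0 c1@5 c2@5 c3@10, authorship 4..1122...33
Authorship (.=original, N=cursor N): 4 . . 1 1 2 2 . . . 3 3
Index 11: author = 3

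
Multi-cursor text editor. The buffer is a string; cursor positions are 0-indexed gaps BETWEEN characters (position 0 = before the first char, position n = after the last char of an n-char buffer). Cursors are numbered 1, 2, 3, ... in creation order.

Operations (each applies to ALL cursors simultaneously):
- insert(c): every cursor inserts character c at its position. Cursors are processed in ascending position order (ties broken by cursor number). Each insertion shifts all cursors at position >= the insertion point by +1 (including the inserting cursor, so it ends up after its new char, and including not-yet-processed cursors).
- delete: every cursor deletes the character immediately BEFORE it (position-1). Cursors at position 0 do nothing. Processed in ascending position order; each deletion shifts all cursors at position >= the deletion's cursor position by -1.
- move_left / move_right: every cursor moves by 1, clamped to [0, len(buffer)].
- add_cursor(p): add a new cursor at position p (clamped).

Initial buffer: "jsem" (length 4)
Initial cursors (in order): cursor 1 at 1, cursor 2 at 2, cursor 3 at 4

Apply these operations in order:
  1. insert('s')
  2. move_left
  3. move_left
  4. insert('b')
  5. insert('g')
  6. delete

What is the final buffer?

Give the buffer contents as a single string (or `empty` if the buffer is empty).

After op 1 (insert('s')): buffer="jsssems" (len 7), cursors c1@2 c2@4 c3@7, authorship .1.2..3
After op 2 (move_left): buffer="jsssems" (len 7), cursors c1@1 c2@3 c3@6, authorship .1.2..3
After op 3 (move_left): buffer="jsssems" (len 7), cursors c1@0 c2@2 c3@5, authorship .1.2..3
After op 4 (insert('b')): buffer="bjsbssebms" (len 10), cursors c1@1 c2@4 c3@8, authorship 1.12.2.3.3
After op 5 (insert('g')): buffer="bgjsbgssebgms" (len 13), cursors c1@2 c2@6 c3@11, authorship 11.122.2.33.3
After op 6 (delete): buffer="bjsbssebms" (len 10), cursors c1@1 c2@4 c3@8, authorship 1.12.2.3.3

Answer: bjsbssebms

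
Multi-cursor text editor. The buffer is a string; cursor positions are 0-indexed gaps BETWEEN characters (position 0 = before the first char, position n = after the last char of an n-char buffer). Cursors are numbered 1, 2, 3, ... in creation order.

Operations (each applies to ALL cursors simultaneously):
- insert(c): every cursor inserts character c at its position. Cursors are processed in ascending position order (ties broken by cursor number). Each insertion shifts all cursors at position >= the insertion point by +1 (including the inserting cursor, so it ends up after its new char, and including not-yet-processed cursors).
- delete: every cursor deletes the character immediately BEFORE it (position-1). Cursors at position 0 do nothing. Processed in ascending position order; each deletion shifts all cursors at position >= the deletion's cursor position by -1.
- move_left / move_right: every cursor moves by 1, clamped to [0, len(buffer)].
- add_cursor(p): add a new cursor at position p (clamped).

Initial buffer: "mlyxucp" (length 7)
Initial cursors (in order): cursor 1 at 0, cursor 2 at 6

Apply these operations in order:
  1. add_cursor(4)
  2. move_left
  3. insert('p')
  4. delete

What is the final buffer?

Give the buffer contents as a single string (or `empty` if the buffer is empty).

Answer: mlyxucp

Derivation:
After op 1 (add_cursor(4)): buffer="mlyxucp" (len 7), cursors c1@0 c3@4 c2@6, authorship .......
After op 2 (move_left): buffer="mlyxucp" (len 7), cursors c1@0 c3@3 c2@5, authorship .......
After op 3 (insert('p')): buffer="pmlypxupcp" (len 10), cursors c1@1 c3@5 c2@8, authorship 1...3..2..
After op 4 (delete): buffer="mlyxucp" (len 7), cursors c1@0 c3@3 c2@5, authorship .......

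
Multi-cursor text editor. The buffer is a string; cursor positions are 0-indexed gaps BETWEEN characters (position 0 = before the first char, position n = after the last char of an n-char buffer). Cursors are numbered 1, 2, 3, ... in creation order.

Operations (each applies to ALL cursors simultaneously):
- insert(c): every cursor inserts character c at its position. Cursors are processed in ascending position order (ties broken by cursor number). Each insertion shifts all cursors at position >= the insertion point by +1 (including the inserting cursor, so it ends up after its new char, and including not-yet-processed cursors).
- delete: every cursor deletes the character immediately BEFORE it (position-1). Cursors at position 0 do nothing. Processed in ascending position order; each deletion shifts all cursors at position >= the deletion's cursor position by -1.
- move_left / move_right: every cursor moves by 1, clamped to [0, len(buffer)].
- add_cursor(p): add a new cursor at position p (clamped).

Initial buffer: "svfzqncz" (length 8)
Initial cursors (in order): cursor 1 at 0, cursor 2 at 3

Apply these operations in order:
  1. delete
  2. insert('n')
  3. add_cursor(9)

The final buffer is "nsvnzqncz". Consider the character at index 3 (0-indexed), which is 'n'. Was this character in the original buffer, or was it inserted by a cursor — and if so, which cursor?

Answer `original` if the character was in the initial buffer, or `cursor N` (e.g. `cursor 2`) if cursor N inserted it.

Answer: cursor 2

Derivation:
After op 1 (delete): buffer="svzqncz" (len 7), cursors c1@0 c2@2, authorship .......
After op 2 (insert('n')): buffer="nsvnzqncz" (len 9), cursors c1@1 c2@4, authorship 1..2.....
After op 3 (add_cursor(9)): buffer="nsvnzqncz" (len 9), cursors c1@1 c2@4 c3@9, authorship 1..2.....
Authorship (.=original, N=cursor N): 1 . . 2 . . . . .
Index 3: author = 2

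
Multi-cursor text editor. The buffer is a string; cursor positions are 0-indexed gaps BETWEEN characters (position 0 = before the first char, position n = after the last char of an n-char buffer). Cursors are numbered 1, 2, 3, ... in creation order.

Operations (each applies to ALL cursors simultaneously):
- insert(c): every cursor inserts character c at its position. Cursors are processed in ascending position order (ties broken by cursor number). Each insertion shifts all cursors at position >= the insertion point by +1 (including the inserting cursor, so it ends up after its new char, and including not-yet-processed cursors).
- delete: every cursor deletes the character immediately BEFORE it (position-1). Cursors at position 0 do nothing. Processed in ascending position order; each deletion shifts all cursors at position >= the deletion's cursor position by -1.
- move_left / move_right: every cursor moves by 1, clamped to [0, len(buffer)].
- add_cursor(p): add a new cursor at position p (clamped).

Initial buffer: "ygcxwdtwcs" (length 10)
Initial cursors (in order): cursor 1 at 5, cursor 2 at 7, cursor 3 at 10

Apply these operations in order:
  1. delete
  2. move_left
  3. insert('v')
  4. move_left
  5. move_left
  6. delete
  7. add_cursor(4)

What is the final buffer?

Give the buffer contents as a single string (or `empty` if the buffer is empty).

After op 1 (delete): buffer="ygcxdwc" (len 7), cursors c1@4 c2@5 c3@7, authorship .......
After op 2 (move_left): buffer="ygcxdwc" (len 7), cursors c1@3 c2@4 c3@6, authorship .......
After op 3 (insert('v')): buffer="ygcvxvdwvc" (len 10), cursors c1@4 c2@6 c3@9, authorship ...1.2..3.
After op 4 (move_left): buffer="ygcvxvdwvc" (len 10), cursors c1@3 c2@5 c3@8, authorship ...1.2..3.
After op 5 (move_left): buffer="ygcvxvdwvc" (len 10), cursors c1@2 c2@4 c3@7, authorship ...1.2..3.
After op 6 (delete): buffer="ycxvwvc" (len 7), cursors c1@1 c2@2 c3@4, authorship ...2.3.
After op 7 (add_cursor(4)): buffer="ycxvwvc" (len 7), cursors c1@1 c2@2 c3@4 c4@4, authorship ...2.3.

Answer: ycxvwvc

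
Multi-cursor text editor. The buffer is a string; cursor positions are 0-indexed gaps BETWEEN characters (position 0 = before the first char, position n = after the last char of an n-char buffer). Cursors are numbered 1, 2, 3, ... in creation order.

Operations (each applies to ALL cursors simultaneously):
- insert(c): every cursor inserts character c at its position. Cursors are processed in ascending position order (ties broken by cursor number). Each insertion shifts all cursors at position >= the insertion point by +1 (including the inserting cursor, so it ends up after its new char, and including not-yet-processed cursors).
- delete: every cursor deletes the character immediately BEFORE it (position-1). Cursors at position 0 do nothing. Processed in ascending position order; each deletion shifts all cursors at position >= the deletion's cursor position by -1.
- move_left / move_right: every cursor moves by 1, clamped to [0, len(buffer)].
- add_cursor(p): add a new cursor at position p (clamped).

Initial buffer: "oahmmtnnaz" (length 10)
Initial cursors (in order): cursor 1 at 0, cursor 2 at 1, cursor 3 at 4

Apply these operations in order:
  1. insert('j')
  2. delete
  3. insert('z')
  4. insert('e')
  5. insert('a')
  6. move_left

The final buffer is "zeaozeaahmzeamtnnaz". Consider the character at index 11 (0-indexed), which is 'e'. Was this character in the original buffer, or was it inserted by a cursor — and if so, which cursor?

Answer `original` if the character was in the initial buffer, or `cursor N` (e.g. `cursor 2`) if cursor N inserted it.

After op 1 (insert('j')): buffer="jojahmjmtnnaz" (len 13), cursors c1@1 c2@3 c3@7, authorship 1.2...3......
After op 2 (delete): buffer="oahmmtnnaz" (len 10), cursors c1@0 c2@1 c3@4, authorship ..........
After op 3 (insert('z')): buffer="zozahmzmtnnaz" (len 13), cursors c1@1 c2@3 c3@7, authorship 1.2...3......
After op 4 (insert('e')): buffer="zeozeahmzemtnnaz" (len 16), cursors c1@2 c2@5 c3@10, authorship 11.22...33......
After op 5 (insert('a')): buffer="zeaozeaahmzeamtnnaz" (len 19), cursors c1@3 c2@7 c3@13, authorship 111.222...333......
After op 6 (move_left): buffer="zeaozeaahmzeamtnnaz" (len 19), cursors c1@2 c2@6 c3@12, authorship 111.222...333......
Authorship (.=original, N=cursor N): 1 1 1 . 2 2 2 . . . 3 3 3 . . . . . .
Index 11: author = 3

Answer: cursor 3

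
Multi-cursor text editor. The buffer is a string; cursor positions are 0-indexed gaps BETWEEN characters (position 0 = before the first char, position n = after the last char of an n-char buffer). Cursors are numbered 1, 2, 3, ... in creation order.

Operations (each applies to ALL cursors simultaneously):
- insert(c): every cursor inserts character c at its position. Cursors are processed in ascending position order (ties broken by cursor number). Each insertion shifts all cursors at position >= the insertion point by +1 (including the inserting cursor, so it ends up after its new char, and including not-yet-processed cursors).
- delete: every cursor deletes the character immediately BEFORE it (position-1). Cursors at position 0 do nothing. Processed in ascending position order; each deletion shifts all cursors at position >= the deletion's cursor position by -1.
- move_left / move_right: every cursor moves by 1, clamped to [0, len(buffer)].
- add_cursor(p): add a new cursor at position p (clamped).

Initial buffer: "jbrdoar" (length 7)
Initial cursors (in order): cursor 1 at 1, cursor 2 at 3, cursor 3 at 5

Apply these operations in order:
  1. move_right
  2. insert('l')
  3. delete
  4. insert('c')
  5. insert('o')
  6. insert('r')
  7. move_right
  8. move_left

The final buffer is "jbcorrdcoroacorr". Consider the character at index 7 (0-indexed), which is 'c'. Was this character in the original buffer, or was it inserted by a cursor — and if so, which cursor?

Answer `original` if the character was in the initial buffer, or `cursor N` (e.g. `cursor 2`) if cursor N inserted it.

After op 1 (move_right): buffer="jbrdoar" (len 7), cursors c1@2 c2@4 c3@6, authorship .......
After op 2 (insert('l')): buffer="jblrdloalr" (len 10), cursors c1@3 c2@6 c3@9, authorship ..1..2..3.
After op 3 (delete): buffer="jbrdoar" (len 7), cursors c1@2 c2@4 c3@6, authorship .......
After op 4 (insert('c')): buffer="jbcrdcoacr" (len 10), cursors c1@3 c2@6 c3@9, authorship ..1..2..3.
After op 5 (insert('o')): buffer="jbcordcooacor" (len 13), cursors c1@4 c2@8 c3@12, authorship ..11..22..33.
After op 6 (insert('r')): buffer="jbcorrdcoroacorr" (len 16), cursors c1@5 c2@10 c3@15, authorship ..111..222..333.
After op 7 (move_right): buffer="jbcorrdcoroacorr" (len 16), cursors c1@6 c2@11 c3@16, authorship ..111..222..333.
After op 8 (move_left): buffer="jbcorrdcoroacorr" (len 16), cursors c1@5 c2@10 c3@15, authorship ..111..222..333.
Authorship (.=original, N=cursor N): . . 1 1 1 . . 2 2 2 . . 3 3 3 .
Index 7: author = 2

Answer: cursor 2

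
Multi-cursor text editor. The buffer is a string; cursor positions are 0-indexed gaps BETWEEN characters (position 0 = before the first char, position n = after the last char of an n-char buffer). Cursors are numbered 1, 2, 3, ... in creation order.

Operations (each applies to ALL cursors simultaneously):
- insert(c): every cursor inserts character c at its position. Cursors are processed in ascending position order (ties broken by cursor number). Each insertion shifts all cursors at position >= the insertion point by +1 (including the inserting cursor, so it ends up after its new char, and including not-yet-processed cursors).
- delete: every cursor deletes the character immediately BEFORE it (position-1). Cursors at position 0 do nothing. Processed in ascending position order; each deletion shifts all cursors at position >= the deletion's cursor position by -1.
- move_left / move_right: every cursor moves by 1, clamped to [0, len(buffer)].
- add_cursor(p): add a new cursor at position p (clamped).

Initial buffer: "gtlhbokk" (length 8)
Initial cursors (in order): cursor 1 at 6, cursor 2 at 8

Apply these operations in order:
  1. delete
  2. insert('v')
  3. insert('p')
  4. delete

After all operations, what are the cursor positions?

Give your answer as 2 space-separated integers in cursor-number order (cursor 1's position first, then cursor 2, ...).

Answer: 6 8

Derivation:
After op 1 (delete): buffer="gtlhbk" (len 6), cursors c1@5 c2@6, authorship ......
After op 2 (insert('v')): buffer="gtlhbvkv" (len 8), cursors c1@6 c2@8, authorship .....1.2
After op 3 (insert('p')): buffer="gtlhbvpkvp" (len 10), cursors c1@7 c2@10, authorship .....11.22
After op 4 (delete): buffer="gtlhbvkv" (len 8), cursors c1@6 c2@8, authorship .....1.2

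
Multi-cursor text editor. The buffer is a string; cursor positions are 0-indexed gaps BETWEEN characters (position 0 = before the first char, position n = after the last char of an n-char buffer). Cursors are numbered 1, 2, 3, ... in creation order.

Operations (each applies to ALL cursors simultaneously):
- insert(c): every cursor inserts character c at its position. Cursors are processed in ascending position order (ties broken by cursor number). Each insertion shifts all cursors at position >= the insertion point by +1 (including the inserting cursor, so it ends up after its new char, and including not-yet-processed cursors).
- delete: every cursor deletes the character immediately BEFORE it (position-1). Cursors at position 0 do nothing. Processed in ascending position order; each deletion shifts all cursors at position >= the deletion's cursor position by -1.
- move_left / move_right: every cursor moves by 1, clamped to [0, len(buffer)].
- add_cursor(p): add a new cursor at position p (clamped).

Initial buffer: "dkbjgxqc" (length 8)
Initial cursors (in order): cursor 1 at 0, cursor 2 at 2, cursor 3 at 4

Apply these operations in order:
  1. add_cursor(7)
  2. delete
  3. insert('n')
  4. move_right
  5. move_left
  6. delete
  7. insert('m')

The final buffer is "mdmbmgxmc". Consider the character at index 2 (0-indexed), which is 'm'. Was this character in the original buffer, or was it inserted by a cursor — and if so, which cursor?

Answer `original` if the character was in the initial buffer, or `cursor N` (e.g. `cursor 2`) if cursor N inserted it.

Answer: cursor 2

Derivation:
After op 1 (add_cursor(7)): buffer="dkbjgxqc" (len 8), cursors c1@0 c2@2 c3@4 c4@7, authorship ........
After op 2 (delete): buffer="dbgxc" (len 5), cursors c1@0 c2@1 c3@2 c4@4, authorship .....
After op 3 (insert('n')): buffer="ndnbngxnc" (len 9), cursors c1@1 c2@3 c3@5 c4@8, authorship 1.2.3..4.
After op 4 (move_right): buffer="ndnbngxnc" (len 9), cursors c1@2 c2@4 c3@6 c4@9, authorship 1.2.3..4.
After op 5 (move_left): buffer="ndnbngxnc" (len 9), cursors c1@1 c2@3 c3@5 c4@8, authorship 1.2.3..4.
After op 6 (delete): buffer="dbgxc" (len 5), cursors c1@0 c2@1 c3@2 c4@4, authorship .....
After op 7 (insert('m')): buffer="mdmbmgxmc" (len 9), cursors c1@1 c2@3 c3@5 c4@8, authorship 1.2.3..4.
Authorship (.=original, N=cursor N): 1 . 2 . 3 . . 4 .
Index 2: author = 2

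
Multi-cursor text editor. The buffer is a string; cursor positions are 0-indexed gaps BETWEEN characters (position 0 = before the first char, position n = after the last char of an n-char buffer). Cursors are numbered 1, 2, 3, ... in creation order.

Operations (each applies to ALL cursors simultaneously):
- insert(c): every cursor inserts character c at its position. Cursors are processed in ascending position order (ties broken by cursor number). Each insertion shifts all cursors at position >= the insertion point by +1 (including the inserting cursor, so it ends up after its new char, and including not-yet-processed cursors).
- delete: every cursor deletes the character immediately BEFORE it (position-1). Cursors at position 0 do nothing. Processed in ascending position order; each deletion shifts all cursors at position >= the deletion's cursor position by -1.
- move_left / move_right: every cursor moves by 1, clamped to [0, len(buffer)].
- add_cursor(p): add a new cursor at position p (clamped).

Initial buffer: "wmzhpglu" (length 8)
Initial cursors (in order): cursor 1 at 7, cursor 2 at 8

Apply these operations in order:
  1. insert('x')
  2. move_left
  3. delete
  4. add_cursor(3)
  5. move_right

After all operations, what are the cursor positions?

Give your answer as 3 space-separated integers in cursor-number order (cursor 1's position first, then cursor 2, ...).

Answer: 7 8 4

Derivation:
After op 1 (insert('x')): buffer="wmzhpglxux" (len 10), cursors c1@8 c2@10, authorship .......1.2
After op 2 (move_left): buffer="wmzhpglxux" (len 10), cursors c1@7 c2@9, authorship .......1.2
After op 3 (delete): buffer="wmzhpgxx" (len 8), cursors c1@6 c2@7, authorship ......12
After op 4 (add_cursor(3)): buffer="wmzhpgxx" (len 8), cursors c3@3 c1@6 c2@7, authorship ......12
After op 5 (move_right): buffer="wmzhpgxx" (len 8), cursors c3@4 c1@7 c2@8, authorship ......12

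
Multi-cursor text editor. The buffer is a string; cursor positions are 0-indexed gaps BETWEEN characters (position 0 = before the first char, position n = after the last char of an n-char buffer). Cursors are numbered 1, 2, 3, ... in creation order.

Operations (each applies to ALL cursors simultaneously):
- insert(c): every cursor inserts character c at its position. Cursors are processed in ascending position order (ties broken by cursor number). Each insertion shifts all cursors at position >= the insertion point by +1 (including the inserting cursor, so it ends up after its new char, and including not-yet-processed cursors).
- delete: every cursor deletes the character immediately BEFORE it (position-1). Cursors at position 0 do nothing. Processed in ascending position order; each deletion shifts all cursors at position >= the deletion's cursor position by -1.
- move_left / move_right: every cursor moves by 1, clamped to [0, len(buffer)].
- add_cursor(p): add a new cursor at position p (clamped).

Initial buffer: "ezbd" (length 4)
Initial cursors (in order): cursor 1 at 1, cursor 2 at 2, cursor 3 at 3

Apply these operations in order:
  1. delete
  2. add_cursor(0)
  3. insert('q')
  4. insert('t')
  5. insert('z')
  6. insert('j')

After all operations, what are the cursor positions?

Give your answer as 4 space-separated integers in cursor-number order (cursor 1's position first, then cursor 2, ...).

Answer: 16 16 16 16

Derivation:
After op 1 (delete): buffer="d" (len 1), cursors c1@0 c2@0 c3@0, authorship .
After op 2 (add_cursor(0)): buffer="d" (len 1), cursors c1@0 c2@0 c3@0 c4@0, authorship .
After op 3 (insert('q')): buffer="qqqqd" (len 5), cursors c1@4 c2@4 c3@4 c4@4, authorship 1234.
After op 4 (insert('t')): buffer="qqqqttttd" (len 9), cursors c1@8 c2@8 c3@8 c4@8, authorship 12341234.
After op 5 (insert('z')): buffer="qqqqttttzzzzd" (len 13), cursors c1@12 c2@12 c3@12 c4@12, authorship 123412341234.
After op 6 (insert('j')): buffer="qqqqttttzzzzjjjjd" (len 17), cursors c1@16 c2@16 c3@16 c4@16, authorship 1234123412341234.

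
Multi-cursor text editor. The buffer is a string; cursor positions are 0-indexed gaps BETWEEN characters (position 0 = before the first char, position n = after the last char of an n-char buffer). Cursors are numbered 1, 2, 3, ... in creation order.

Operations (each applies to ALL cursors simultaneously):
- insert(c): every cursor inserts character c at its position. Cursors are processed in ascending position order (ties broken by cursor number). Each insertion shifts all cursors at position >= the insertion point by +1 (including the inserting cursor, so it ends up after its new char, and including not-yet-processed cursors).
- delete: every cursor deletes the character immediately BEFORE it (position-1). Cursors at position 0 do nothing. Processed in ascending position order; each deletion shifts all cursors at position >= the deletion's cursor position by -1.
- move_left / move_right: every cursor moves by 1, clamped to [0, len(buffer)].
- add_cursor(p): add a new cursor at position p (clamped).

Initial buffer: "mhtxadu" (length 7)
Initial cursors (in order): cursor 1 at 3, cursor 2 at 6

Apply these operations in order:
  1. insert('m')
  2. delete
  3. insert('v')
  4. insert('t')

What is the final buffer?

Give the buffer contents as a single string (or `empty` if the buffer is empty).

After op 1 (insert('m')): buffer="mhtmxadmu" (len 9), cursors c1@4 c2@8, authorship ...1...2.
After op 2 (delete): buffer="mhtxadu" (len 7), cursors c1@3 c2@6, authorship .......
After op 3 (insert('v')): buffer="mhtvxadvu" (len 9), cursors c1@4 c2@8, authorship ...1...2.
After op 4 (insert('t')): buffer="mhtvtxadvtu" (len 11), cursors c1@5 c2@10, authorship ...11...22.

Answer: mhtvtxadvtu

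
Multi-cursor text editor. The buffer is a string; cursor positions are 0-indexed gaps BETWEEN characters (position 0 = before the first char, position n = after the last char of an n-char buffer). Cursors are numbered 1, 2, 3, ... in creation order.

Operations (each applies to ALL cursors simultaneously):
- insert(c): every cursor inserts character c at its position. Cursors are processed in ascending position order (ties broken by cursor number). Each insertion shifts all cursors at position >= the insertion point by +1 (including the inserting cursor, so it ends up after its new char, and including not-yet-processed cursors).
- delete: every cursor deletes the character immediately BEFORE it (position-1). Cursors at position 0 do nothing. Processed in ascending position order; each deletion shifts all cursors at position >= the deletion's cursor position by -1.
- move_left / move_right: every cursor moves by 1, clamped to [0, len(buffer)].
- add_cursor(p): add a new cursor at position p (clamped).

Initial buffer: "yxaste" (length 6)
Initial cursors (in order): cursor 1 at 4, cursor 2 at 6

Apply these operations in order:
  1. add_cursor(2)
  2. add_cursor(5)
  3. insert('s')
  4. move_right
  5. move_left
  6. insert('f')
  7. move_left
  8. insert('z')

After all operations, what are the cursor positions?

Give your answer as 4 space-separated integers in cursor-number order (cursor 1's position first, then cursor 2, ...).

Answer: 9 16 4 13

Derivation:
After op 1 (add_cursor(2)): buffer="yxaste" (len 6), cursors c3@2 c1@4 c2@6, authorship ......
After op 2 (add_cursor(5)): buffer="yxaste" (len 6), cursors c3@2 c1@4 c4@5 c2@6, authorship ......
After op 3 (insert('s')): buffer="yxsasstses" (len 10), cursors c3@3 c1@6 c4@8 c2@10, authorship ..3..1.4.2
After op 4 (move_right): buffer="yxsasstses" (len 10), cursors c3@4 c1@7 c4@9 c2@10, authorship ..3..1.4.2
After op 5 (move_left): buffer="yxsasstses" (len 10), cursors c3@3 c1@6 c4@8 c2@9, authorship ..3..1.4.2
After op 6 (insert('f')): buffer="yxsfassftsfefs" (len 14), cursors c3@4 c1@8 c4@11 c2@13, authorship ..33..11.44.22
After op 7 (move_left): buffer="yxsfassftsfefs" (len 14), cursors c3@3 c1@7 c4@10 c2@12, authorship ..33..11.44.22
After op 8 (insert('z')): buffer="yxszfasszftszfezfs" (len 18), cursors c3@4 c1@9 c4@13 c2@16, authorship ..333..111.444.222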